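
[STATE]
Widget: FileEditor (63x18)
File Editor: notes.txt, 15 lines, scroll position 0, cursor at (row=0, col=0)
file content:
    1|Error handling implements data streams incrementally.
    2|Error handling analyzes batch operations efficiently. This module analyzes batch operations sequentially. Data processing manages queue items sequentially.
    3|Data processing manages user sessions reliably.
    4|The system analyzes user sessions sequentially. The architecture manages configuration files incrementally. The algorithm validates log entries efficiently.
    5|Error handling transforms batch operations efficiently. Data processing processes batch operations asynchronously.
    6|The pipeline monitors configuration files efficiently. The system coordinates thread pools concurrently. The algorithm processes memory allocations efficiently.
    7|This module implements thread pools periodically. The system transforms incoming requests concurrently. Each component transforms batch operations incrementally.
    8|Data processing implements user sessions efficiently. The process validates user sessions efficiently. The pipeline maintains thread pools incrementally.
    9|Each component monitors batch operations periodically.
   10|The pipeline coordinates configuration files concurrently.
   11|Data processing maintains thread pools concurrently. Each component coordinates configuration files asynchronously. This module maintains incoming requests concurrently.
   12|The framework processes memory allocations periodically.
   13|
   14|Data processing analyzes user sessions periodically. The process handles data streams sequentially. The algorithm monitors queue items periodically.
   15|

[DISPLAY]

█rror handling implements data streams incrementally.         ▲
Error handling analyzes batch operations efficiently. This mod█
Data processing manages user sessions reliably.               ░
The system analyzes user sessions sequentially. The architectu░
Error handling transforms batch operations efficiently. Data p░
The pipeline monitors configuration files efficiently. The sys░
This module implements thread pools periodically. The system t░
Data processing implements user sessions efficiently. The proc░
Each component monitors batch operations periodically.        ░
The pipeline coordinates configuration files concurrently.    ░
Data processing maintains thread pools concurrently. Each comp░
The framework processes memory allocations periodically.      ░
                                                              ░
Data processing analyzes user sessions periodically. The proce░
                                                              ░
                                                              ░
                                                              ░
                                                              ▼


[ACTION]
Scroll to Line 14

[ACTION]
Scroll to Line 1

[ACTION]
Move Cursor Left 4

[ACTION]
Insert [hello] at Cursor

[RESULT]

hello█rror handling implements data streams incrementally.    ▲
Error handling analyzes batch operations efficiently. This mod█
Data processing manages user sessions reliably.               ░
The system analyzes user sessions sequentially. The architectu░
Error handling transforms batch operations efficiently. Data p░
The pipeline monitors configuration files efficiently. The sys░
This module implements thread pools periodically. The system t░
Data processing implements user sessions efficiently. The proc░
Each component monitors batch operations periodically.        ░
The pipeline coordinates configuration files concurrently.    ░
Data processing maintains thread pools concurrently. Each comp░
The framework processes memory allocations periodically.      ░
                                                              ░
Data processing analyzes user sessions periodically. The proce░
                                                              ░
                                                              ░
                                                              ░
                                                              ▼


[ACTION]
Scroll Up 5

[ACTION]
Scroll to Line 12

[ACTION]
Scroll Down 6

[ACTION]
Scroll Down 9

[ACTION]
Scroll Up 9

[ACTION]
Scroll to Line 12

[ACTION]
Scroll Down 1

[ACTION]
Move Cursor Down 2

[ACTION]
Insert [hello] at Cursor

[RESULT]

helloError handling implements data streams incrementally.    ▲
Error handling analyzes batch operations efficiently. This mod█
Data hello█rocessing manages user sessions reliably.          ░
The system analyzes user sessions sequentially. The architectu░
Error handling transforms batch operations efficiently. Data p░
The pipeline monitors configuration files efficiently. The sys░
This module implements thread pools periodically. The system t░
Data processing implements user sessions efficiently. The proc░
Each component monitors batch operations periodically.        ░
The pipeline coordinates configuration files concurrently.    ░
Data processing maintains thread pools concurrently. Each comp░
The framework processes memory allocations periodically.      ░
                                                              ░
Data processing analyzes user sessions periodically. The proce░
                                                              ░
                                                              ░
                                                              ░
                                                              ▼


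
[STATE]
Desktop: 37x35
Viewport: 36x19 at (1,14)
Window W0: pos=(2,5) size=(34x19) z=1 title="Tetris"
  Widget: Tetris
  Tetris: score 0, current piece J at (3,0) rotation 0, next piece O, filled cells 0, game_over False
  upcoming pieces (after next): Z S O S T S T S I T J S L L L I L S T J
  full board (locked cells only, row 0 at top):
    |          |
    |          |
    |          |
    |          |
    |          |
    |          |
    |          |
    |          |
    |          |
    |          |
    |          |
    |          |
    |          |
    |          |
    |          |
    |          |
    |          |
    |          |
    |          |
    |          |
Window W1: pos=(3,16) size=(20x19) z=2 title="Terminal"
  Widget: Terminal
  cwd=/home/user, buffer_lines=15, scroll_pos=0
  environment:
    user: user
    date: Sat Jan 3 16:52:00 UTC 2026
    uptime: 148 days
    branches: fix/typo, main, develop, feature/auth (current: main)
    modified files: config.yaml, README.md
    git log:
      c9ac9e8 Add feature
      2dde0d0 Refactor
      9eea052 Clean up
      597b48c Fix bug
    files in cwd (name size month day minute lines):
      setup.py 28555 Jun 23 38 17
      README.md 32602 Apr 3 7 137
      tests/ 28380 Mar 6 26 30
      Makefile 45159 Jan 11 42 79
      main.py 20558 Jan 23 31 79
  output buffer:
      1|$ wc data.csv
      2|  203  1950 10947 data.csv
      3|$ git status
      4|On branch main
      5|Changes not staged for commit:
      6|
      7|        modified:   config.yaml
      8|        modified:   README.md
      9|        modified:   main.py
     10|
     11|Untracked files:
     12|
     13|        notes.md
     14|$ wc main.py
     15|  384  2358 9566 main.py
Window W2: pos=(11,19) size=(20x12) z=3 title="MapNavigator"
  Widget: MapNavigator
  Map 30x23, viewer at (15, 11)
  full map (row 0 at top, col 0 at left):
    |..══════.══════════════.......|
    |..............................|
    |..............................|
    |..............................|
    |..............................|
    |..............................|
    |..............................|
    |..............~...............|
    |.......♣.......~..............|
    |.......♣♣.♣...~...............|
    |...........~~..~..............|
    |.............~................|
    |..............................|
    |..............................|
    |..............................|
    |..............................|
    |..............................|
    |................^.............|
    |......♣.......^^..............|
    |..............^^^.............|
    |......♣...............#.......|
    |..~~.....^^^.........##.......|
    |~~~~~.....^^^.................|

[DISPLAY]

 ┃          │Score:               ┃ 
 ┃          │0                    ┃ 
 ┃┏━━━━━━━━━━━━━━━━━━┓            ┃ 
 ┃┃ Terminal         ┃            ┃ 
 ┃┠──────────────────┨            ┃ 
 ┃┃$ wc da┏━━━━━━━━━━━━━━━━━━┓    ┃ 
 ┃┃  203  ┃ MapNavigator     ┃    ┃ 
 ┃┃$ git s┠──────────────────┨    ┃ 
 ┃┃On bran┃........~.........┃    ┃ 
 ┗┃Changes┃.♣.......~........┃━━━━┛ 
  ┃       ┃.♣♣.♣...~.........┃      
  ┃       ┃.....~~..~........┃      
  ┃       ┃.......~.@........┃      
  ┃       ┃..................┃      
  ┃       ┃..................┃      
  ┃Untrack┃..................┃      
  ┃       ┗━━━━━━━━━━━━━━━━━━┛      
  ┃        notes.md  ┃              
  ┃$ wc main.py      ┃              


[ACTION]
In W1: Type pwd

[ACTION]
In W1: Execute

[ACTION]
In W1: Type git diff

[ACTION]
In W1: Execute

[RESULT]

 ┃          │Score:               ┃ 
 ┃          │0                    ┃ 
 ┃┏━━━━━━━━━━━━━━━━━━┓            ┃ 
 ┃┃ Terminal         ┃            ┃ 
 ┃┠──────────────────┨            ┃ 
 ┃┃Untrack┏━━━━━━━━━━━━━━━━━━┓    ┃ 
 ┃┃       ┃ MapNavigator     ┃    ┃ 
 ┃┃       ┠──────────────────┨    ┃ 
 ┃┃$ wc ma┃........~.........┃    ┃ 
 ┗┃  384  ┃.♣.......~........┃━━━━┛ 
  ┃$ pwd  ┃.♣♣.♣...~.........┃      
  ┃/home/u┃.....~~..~........┃      
  ┃$ git d┃.......~.@........┃      
  ┃diff --┃..................┃      
  ┃--- a/m┃..................┃      
  ┃+++ b/m┃..................┃      
  ┃@@ -1,3┗━━━━━━━━━━━━━━━━━━┛      
  ┃+# updated        ┃              
  ┃ import sys       ┃              


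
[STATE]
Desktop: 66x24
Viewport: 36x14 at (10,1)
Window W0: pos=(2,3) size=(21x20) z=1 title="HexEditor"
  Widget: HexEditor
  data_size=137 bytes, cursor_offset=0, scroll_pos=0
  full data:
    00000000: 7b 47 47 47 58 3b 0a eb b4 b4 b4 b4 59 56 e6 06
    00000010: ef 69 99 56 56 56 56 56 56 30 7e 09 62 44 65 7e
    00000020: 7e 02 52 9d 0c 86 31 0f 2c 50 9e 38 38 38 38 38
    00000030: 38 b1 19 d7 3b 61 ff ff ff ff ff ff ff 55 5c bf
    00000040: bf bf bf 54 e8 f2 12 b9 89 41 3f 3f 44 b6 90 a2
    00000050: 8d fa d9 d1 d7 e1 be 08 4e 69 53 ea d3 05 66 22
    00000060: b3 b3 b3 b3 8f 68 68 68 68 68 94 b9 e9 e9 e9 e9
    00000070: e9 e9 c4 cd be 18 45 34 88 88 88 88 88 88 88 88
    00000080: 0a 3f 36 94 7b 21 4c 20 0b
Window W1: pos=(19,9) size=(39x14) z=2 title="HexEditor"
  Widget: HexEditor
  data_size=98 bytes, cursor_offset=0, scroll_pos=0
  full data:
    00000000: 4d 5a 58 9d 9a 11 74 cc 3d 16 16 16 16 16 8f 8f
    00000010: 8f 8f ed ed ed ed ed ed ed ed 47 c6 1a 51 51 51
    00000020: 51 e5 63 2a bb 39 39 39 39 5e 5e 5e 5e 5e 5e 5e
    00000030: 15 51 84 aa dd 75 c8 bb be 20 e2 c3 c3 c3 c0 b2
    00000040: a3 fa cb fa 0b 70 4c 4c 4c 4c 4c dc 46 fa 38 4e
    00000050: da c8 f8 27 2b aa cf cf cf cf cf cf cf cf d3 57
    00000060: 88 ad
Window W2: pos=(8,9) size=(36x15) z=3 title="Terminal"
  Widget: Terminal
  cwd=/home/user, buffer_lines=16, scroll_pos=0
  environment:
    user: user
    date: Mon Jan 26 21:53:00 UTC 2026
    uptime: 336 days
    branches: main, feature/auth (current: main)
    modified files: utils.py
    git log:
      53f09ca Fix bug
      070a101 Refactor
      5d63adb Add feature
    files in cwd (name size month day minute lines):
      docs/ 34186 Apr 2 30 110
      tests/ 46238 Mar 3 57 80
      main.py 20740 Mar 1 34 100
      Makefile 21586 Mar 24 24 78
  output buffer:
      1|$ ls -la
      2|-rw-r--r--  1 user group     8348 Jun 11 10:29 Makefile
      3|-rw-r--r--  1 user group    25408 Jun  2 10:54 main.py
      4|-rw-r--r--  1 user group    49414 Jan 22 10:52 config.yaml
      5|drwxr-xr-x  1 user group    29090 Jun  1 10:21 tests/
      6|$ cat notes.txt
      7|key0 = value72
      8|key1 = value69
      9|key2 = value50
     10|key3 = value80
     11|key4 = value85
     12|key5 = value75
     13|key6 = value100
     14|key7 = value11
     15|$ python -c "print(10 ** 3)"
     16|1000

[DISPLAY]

                                    
                                    
━━━━━━━━━━━━┓                       
tor         ┃                       
────────────┨                       
0  7B 47 47 ┃                       
0  ef 69 99 ┃                       
0  7e 02 52 ┃                       
━━━━━━━━━━━━━━━━━━━━━━━━━━━━━━━━━┓━━
Terminal                         ┃  
─────────────────────────────────┨──
 ls -la                          ┃ 1
rw-r--r--  1 user group     8348 ┃ e
rw-r--r--  1 user group    25408 ┃ 3


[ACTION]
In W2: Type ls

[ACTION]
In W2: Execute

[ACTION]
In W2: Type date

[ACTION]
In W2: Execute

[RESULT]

                                    
                                    
━━━━━━━━━━━━┓                       
tor         ┃                       
────────────┨                       
0  7B 47 47 ┃                       
0  ef 69 99 ┃                       
0  7e 02 52 ┃                       
━━━━━━━━━━━━━━━━━━━━━━━━━━━━━━━━━┓━━
Terminal                         ┃  
─────────────────────────────────┨──
ey4 = value85                    ┃ 1
ey5 = value75                    ┃ e
ey6 = value100                   ┃ 3


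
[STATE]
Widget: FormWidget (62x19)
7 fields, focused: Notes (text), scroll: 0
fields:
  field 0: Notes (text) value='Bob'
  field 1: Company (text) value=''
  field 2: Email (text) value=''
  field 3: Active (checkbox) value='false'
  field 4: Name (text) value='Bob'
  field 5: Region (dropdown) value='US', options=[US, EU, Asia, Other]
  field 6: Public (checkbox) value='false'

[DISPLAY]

> Notes:      [Bob                                           ]
  Company:    [                                              ]
  Email:      [                                              ]
  Active:     [ ]                                             
  Name:       [Bob                                           ]
  Region:     [US                                           ▼]
  Public:     [ ]                                             
                                                              
                                                              
                                                              
                                                              
                                                              
                                                              
                                                              
                                                              
                                                              
                                                              
                                                              
                                                              


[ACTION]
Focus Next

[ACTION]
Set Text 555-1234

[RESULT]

  Notes:      [Bob                                           ]
> Company:    [555-1234                                      ]
  Email:      [                                              ]
  Active:     [ ]                                             
  Name:       [Bob                                           ]
  Region:     [US                                           ▼]
  Public:     [ ]                                             
                                                              
                                                              
                                                              
                                                              
                                                              
                                                              
                                                              
                                                              
                                                              
                                                              
                                                              
                                                              


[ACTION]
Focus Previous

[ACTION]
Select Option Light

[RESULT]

> Notes:      [Bob                                           ]
  Company:    [555-1234                                      ]
  Email:      [                                              ]
  Active:     [ ]                                             
  Name:       [Bob                                           ]
  Region:     [US                                           ▼]
  Public:     [ ]                                             
                                                              
                                                              
                                                              
                                                              
                                                              
                                                              
                                                              
                                                              
                                                              
                                                              
                                                              
                                                              


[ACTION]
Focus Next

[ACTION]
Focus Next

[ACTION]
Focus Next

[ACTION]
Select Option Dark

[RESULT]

  Notes:      [Bob                                           ]
  Company:    [555-1234                                      ]
  Email:      [                                              ]
> Active:     [ ]                                             
  Name:       [Bob                                           ]
  Region:     [US                                           ▼]
  Public:     [ ]                                             
                                                              
                                                              
                                                              
                                                              
                                                              
                                                              
                                                              
                                                              
                                                              
                                                              
                                                              
                                                              


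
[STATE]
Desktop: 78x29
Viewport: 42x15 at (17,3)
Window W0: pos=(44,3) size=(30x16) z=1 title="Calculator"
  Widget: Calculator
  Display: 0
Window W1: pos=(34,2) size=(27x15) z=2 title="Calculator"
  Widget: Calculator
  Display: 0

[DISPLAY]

                 ┃ Calculator             
                 ┠────────────────────────
                 ┃                        
                 ┃┌───┬───┬───┬───┐       
                 ┃│ 7 │ 8 │ 9 │ ÷ │       
                 ┃├───┼───┼───┼───┤       
                 ┃│ 4 │ 5 │ 6 │ × │       
                 ┃├───┼───┼───┼───┤       
                 ┃│ 1 │ 2 │ 3 │ - │       
                 ┃├───┼───┼───┼───┤       
                 ┃│ 0 │ . │ = │ + │       
                 ┃├───┼───┼───┼───┤       
                 ┃│ C │ MC│ MR│ M+│       
                 ┗━━━━━━━━━━━━━━━━━━━━━━━━
                           ┃└───┴───┴───┴─


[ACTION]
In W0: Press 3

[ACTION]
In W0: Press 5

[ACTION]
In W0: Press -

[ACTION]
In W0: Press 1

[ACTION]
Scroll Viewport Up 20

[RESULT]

                                          
                                          
                 ┏━━━━━━━━━━━━━━━━━━━━━━━━
                 ┃ Calculator             
                 ┠────────────────────────
                 ┃                        
                 ┃┌───┬───┬───┬───┐       
                 ┃│ 7 │ 8 │ 9 │ ÷ │       
                 ┃├───┼───┼───┼───┤       
                 ┃│ 4 │ 5 │ 6 │ × │       
                 ┃├───┼───┼───┼───┤       
                 ┃│ 1 │ 2 │ 3 │ - │       
                 ┃├───┼───┼───┼───┤       
                 ┃│ 0 │ . │ = │ + │       
                 ┃├───┼───┼───┼───┤       


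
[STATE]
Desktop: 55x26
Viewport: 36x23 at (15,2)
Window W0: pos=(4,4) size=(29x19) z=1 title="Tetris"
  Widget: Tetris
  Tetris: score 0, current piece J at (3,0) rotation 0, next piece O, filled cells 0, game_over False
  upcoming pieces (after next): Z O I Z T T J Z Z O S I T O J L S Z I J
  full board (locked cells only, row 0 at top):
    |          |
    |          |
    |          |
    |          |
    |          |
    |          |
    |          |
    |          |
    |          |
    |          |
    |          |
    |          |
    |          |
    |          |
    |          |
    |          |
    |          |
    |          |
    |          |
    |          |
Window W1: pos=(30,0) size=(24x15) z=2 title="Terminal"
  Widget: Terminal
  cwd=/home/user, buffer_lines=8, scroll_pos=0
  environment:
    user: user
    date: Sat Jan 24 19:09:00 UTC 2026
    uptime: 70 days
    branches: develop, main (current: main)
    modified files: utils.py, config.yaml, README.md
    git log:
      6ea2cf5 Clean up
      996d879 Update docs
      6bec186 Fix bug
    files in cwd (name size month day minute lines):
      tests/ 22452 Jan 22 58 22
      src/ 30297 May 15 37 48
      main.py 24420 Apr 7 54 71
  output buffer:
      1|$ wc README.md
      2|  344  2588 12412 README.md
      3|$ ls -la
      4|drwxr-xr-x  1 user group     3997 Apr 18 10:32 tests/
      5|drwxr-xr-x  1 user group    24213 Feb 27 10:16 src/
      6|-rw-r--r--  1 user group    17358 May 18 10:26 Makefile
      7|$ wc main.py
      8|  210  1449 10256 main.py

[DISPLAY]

               ┠────────────────────
               ┃$ wc README.md      
━━━━━━━━━━━━━━━┃  344  2588 12412 RE
               ┃$ ls -la            
───────────────┃drwxr-xr-x  1 user g
│Next:         ┃drwxr-xr-x  1 user g
│▓▓            ┃-rw-r--r--  1 user g
│▓▓            ┃$ wc main.py        
│              ┃  210  1449 10256 ma
│              ┃$ █                 
│              ┃                    
│Score:        ┃                    
│0             ┗━━━━━━━━━━━━━━━━━━━━
│                ┃                  
│                ┃                  
│                ┃                  
│                ┃                  
│                ┃                  
│                ┃                  
│                ┃                  
━━━━━━━━━━━━━━━━━┛                  
                                    
                                    


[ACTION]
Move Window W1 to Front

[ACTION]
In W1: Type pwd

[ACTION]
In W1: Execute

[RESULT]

               ┠────────────────────
               ┃$ wc README.md      
━━━━━━━━━━━━━━━┃  344  2588 12412 RE
               ┃$ ls -la            
───────────────┃drwxr-xr-x  1 user g
│Next:         ┃drwxr-xr-x  1 user g
│▓▓            ┃-rw-r--r--  1 user g
│▓▓            ┃$ wc main.py        
│              ┃  210  1449 10256 ma
│              ┃$ pwd               
│              ┃/home/user          
│Score:        ┃$ █                 
│0             ┗━━━━━━━━━━━━━━━━━━━━
│                ┃                  
│                ┃                  
│                ┃                  
│                ┃                  
│                ┃                  
│                ┃                  
│                ┃                  
━━━━━━━━━━━━━━━━━┛                  
                                    
                                    


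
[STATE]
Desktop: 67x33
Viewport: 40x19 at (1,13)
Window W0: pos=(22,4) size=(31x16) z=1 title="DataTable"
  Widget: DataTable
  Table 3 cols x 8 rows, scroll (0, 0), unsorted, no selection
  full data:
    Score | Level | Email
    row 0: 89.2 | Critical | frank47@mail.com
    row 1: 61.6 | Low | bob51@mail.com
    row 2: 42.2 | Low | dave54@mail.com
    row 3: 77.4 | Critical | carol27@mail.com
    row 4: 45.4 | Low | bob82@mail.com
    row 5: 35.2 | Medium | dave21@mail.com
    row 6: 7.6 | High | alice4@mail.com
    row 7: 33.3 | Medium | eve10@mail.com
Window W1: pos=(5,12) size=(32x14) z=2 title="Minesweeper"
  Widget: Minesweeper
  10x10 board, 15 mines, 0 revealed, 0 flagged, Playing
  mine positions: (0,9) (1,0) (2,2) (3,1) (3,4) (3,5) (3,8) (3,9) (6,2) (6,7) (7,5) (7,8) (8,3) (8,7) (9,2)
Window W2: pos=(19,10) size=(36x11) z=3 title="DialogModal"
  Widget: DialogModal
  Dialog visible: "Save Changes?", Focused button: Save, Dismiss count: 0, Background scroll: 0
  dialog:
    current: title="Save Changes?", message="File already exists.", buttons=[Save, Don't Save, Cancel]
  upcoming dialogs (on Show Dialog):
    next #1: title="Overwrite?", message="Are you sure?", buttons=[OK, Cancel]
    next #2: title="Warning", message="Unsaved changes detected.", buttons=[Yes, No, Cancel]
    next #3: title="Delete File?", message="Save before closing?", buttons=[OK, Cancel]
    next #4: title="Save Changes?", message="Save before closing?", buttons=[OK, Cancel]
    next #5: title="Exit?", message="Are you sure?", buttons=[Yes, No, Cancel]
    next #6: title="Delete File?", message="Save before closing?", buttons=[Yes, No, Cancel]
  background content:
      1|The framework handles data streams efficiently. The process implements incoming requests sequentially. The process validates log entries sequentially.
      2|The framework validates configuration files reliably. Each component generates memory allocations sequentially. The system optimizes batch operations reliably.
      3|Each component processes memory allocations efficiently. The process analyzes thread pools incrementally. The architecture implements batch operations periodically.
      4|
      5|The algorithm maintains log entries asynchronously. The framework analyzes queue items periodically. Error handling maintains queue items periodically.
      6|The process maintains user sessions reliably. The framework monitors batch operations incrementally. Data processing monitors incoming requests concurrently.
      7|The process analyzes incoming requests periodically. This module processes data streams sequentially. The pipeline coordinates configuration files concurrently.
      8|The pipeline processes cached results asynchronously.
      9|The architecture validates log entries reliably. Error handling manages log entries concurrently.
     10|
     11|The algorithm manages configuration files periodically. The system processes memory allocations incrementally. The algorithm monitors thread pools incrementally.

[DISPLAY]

    ┃ Minesweeper ┃The framework handles
    ┠─────────────┃Th┌──────────────────
    ┃■■■■■■■■■■   ┃Ea│       Save Change
    ┃■■■■■■■■■■   ┃  │    File already e
    ┃■■■■■■■■■■   ┃Th│[Save]  Don't Save
    ┃■■■■■■■■■■   ┃Th└──────────────────
    ┃■■■■■■■■■■   ┃The process analyzes 
    ┃■■■■■■■■■■   ┗━━━━━━━━━━━━━━━━━━━━━
    ┃■■■■■■■■■■                    ┃    
    ┃■■■■■■■■■■                    ┃    
    ┃■■■■■■■■■■                    ┃    
    ┃■■■■■■■■■■                    ┃    
    ┗━━━━━━━━━━━━━━━━━━━━━━━━━━━━━━┛    
                                        
                                        
                                        
                                        
                                        
                                        


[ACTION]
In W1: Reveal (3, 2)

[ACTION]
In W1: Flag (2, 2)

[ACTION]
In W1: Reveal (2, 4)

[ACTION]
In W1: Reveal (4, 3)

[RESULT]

    ┃ Minesweeper ┃The framework handles
    ┠─────────────┃Th┌──────────────────
    ┃■■■■■■■■■■   ┃Ea│       Save Change
    ┃■■■■■■■■■■   ┃  │    File already e
    ┃■■⚑■2■■■■■   ┃Th│[Save]  Don't Save
    ┃■■2■■■■■■■   ┃Th└──────────────────
    ┃■■■1■■■■■■   ┃The process analyzes 
    ┃■■■■■■■■■■   ┗━━━━━━━━━━━━━━━━━━━━━
    ┃■■■■■■■■■■                    ┃    
    ┃■■■■■■■■■■                    ┃    
    ┃■■■■■■■■■■                    ┃    
    ┃■■■■■■■■■■                    ┃    
    ┗━━━━━━━━━━━━━━━━━━━━━━━━━━━━━━┛    
                                        
                                        
                                        
                                        
                                        
                                        


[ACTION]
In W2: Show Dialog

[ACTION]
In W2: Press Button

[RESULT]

    ┃ Minesweeper ┃The framework handles
    ┠─────────────┃The framework validat
    ┃■■■■■■■■■■   ┃Each component proces
    ┃■■■■■■■■■■   ┃                     
    ┃■■⚑■2■■■■■   ┃The algorithm maintai
    ┃■■2■■■■■■■   ┃The process maintains
    ┃■■■1■■■■■■   ┃The process analyzes 
    ┃■■■■■■■■■■   ┗━━━━━━━━━━━━━━━━━━━━━
    ┃■■■■■■■■■■                    ┃    
    ┃■■■■■■■■■■                    ┃    
    ┃■■■■■■■■■■                    ┃    
    ┃■■■■■■■■■■                    ┃    
    ┗━━━━━━━━━━━━━━━━━━━━━━━━━━━━━━┛    
                                        
                                        
                                        
                                        
                                        
                                        


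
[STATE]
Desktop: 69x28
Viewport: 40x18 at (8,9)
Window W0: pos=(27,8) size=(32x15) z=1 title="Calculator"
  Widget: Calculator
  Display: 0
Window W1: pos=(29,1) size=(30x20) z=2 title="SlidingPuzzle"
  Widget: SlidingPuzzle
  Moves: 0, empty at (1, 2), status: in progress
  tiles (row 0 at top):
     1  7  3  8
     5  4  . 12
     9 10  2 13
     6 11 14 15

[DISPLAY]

                   ┃ ┃│  9 │ 10 │  2 │ 1
                   ┠─┃├────┼────┼────┼──
                   ┃ ┃│  6 │ 11 │ 14 │ 1
                   ┃┌┃└────┴────┴────┴──
                   ┃│┃Moves: 0          
                   ┃├┃                  
                   ┃│┃                  
                   ┃├┃                  
                   ┃│┃                  
                   ┃├┃                  
                   ┃│┃                  
                   ┃├┗━━━━━━━━━━━━━━━━━━
                   ┃│ C │ MC│ MR│ M+│   
                   ┗━━━━━━━━━━━━━━━━━━━━
                                        
                                        
                                        
                                        


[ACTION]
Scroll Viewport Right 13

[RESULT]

      ┃ ┃│  9 │ 10 │  2 │ 13 │       ┃  
      ┠─┃├────┼────┼────┼────┤       ┃  
      ┃ ┃│  6 │ 11 │ 14 │ 15 │       ┃  
      ┃┌┃└────┴────┴────┴────┘       ┃  
      ┃│┃Moves: 0                    ┃  
      ┃├┃                            ┃  
      ┃│┃                            ┃  
      ┃├┃                            ┃  
      ┃│┃                            ┃  
      ┃├┃                            ┃  
      ┃│┃                            ┃  
      ┃├┗━━━━━━━━━━━━━━━━━━━━━━━━━━━━┛  
      ┃│ C │ MC│ MR│ M+│             ┃  
      ┗━━━━━━━━━━━━━━━━━━━━━━━━━━━━━━┛  
                                        
                                        
                                        
                                        


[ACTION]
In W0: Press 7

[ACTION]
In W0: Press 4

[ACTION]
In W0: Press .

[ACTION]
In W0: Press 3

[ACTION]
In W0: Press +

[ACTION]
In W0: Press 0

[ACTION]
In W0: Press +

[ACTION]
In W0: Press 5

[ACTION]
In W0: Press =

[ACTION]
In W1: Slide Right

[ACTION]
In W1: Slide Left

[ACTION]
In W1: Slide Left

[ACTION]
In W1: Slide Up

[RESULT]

      ┃ ┃│  9 │ 10 │  2 │    │       ┃  
      ┠─┃├────┼────┼────┼────┤       ┃  
      ┃ ┃│  6 │ 11 │ 14 │ 15 │       ┃  
      ┃┌┃└────┴────┴────┴────┘       ┃  
      ┃│┃Moves: 4                    ┃  
      ┃├┃                            ┃  
      ┃│┃                            ┃  
      ┃├┃                            ┃  
      ┃│┃                            ┃  
      ┃├┃                            ┃  
      ┃│┃                            ┃  
      ┃├┗━━━━━━━━━━━━━━━━━━━━━━━━━━━━┛  
      ┃│ C │ MC│ MR│ M+│             ┃  
      ┗━━━━━━━━━━━━━━━━━━━━━━━━━━━━━━┛  
                                        
                                        
                                        
                                        


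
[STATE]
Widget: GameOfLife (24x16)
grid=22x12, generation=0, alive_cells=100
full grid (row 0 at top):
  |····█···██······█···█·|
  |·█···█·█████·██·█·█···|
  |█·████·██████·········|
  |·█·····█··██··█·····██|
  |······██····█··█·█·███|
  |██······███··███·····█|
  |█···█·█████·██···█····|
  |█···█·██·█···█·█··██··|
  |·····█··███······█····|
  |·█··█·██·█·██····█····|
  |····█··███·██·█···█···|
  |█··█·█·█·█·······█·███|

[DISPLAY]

Gen: 0                  
····█···██······█···█·  
·█···█·█████·██·█·█···  
█·████·██████·········  
·█·····█··██··█·····██  
······██····█··█·█·███  
██······███··███·····█  
█···█·█████·██···█····  
█···█·██·█···█·█··██··  
·····█··███······█····  
·█··█·██·█·██····█····  
····█··███·██·█···█···  
█··█·█·█·█·······█·███  
                        
                        
                        


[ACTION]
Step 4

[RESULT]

Gen: 4                  
······················  
·····██········██·····  
·····██·······███·····  
·····██·······█·██·█··  
·····█········██····█·  
····█·█·····████·█·█··  
······█·····██·█··██··  
···█··█······█·██·█···  
····███·██···█········  
····██·███····██······  
·····█···███··········  
·····███··············  
                        
                        
                        


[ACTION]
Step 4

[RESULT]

Gen: 8                  
······················  
·····██·······██······  
····█·██······██······  
··············██······  
······█···············  
······················  
·······██·············  
·········█·····█··██··  
······█··█·····█··██··  
········█·█···········  
···········█··········  
··········█···········  
                        
                        
                        


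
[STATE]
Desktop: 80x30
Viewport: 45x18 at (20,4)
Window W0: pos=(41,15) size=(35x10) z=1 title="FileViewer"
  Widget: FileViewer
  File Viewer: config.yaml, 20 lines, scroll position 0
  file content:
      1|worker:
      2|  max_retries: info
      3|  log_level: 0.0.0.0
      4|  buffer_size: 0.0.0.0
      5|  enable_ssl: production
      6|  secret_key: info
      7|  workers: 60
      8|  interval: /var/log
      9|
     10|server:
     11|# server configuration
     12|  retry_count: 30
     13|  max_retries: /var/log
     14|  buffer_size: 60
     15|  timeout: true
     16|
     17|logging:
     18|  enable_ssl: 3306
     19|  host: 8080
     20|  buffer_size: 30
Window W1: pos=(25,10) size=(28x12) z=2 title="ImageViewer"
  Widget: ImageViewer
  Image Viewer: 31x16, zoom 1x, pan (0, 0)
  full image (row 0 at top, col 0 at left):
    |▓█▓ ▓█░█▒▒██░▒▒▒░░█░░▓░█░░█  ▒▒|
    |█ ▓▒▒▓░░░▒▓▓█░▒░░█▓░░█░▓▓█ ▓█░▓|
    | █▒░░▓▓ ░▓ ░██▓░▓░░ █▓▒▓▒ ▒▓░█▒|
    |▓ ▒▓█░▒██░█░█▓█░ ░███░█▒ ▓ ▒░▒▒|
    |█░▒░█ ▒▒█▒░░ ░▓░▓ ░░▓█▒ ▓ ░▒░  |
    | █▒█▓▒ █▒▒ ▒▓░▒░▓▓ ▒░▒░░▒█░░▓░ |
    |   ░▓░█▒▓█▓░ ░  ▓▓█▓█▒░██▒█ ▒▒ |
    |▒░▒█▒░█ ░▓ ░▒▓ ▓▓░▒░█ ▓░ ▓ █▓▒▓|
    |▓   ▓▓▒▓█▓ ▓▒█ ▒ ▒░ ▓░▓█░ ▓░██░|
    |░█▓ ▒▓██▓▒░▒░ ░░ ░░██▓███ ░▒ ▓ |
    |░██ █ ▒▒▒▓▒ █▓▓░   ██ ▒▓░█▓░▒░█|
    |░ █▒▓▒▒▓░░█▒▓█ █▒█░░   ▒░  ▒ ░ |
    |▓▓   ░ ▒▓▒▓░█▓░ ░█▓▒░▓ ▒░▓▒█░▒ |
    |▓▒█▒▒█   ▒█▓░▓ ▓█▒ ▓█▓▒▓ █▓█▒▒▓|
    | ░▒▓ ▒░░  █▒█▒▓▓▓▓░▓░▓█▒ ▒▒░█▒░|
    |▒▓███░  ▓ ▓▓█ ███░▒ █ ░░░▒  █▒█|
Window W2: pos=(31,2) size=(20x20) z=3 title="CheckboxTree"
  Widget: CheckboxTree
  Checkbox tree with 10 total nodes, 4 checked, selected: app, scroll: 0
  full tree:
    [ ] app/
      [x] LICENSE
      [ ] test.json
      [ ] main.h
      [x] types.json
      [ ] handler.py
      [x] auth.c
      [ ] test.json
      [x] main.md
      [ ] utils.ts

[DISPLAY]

           ┠──────────────────┨              
           ┃>[-] app/         ┃              
           ┃   [x] LICENSE    ┃              
           ┃   [ ] test.json  ┃              
           ┃   [ ] main.h     ┃              
           ┃   [x] types.json ┃              
     ┏━━━━━┃   [ ] handler.py ┃━┓            
     ┃ Imag┃   [x] auth.c     ┃ ┃            
     ┠─────┃   [ ] test.json  ┃─┨            
     ┃▓█▓ ▓┃   [x] main.md    ┃░┃            
     ┃█ ▓▒▒┃   [ ] utils.ts   ┃█┃            
     ┃ █▒░░┃                  ┃ ┃━━━━━━━━━━━━
     ┃▓ ▒▓█┃                  ┃▓┃            
     ┃█░▒░█┃                  ┃ ┃────────────
     ┃ █▒█▓┃                  ┃█┃            
     ┃   ░▓┃                  ┃▒┃es: info    
     ┃▒░▒█▒┃                  ┃▓┃: 0.0.0.0   
     ┗━━━━━┗━━━━━━━━━━━━━━━━━━┛━┛ze: 0.0.0.0 


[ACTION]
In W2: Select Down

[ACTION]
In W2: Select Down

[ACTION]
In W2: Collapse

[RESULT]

           ┠──────────────────┨              
           ┃ [-] app/         ┃              
           ┃   [x] LICENSE    ┃              
           ┃>  [ ] test.json  ┃              
           ┃   [ ] main.h     ┃              
           ┃   [x] types.json ┃              
     ┏━━━━━┃   [ ] handler.py ┃━┓            
     ┃ Imag┃   [x] auth.c     ┃ ┃            
     ┠─────┃   [ ] test.json  ┃─┨            
     ┃▓█▓ ▓┃   [x] main.md    ┃░┃            
     ┃█ ▓▒▒┃   [ ] utils.ts   ┃█┃            
     ┃ █▒░░┃                  ┃ ┃━━━━━━━━━━━━
     ┃▓ ▒▓█┃                  ┃▓┃            
     ┃█░▒░█┃                  ┃ ┃────────────
     ┃ █▒█▓┃                  ┃█┃            
     ┃   ░▓┃                  ┃▒┃es: info    
     ┃▒░▒█▒┃                  ┃▓┃: 0.0.0.0   
     ┗━━━━━┗━━━━━━━━━━━━━━━━━━┛━┛ze: 0.0.0.0 


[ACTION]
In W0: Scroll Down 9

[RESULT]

           ┠──────────────────┨              
           ┃ [-] app/         ┃              
           ┃   [x] LICENSE    ┃              
           ┃>  [ ] test.json  ┃              
           ┃   [ ] main.h     ┃              
           ┃   [x] types.json ┃              
     ┏━━━━━┃   [ ] handler.py ┃━┓            
     ┃ Imag┃   [x] auth.c     ┃ ┃            
     ┠─────┃   [ ] test.json  ┃─┨            
     ┃▓█▓ ▓┃   [x] main.md    ┃░┃            
     ┃█ ▓▒▒┃   [ ] utils.ts   ┃█┃            
     ┃ █▒░░┃                  ┃ ┃━━━━━━━━━━━━
     ┃▓ ▒▓█┃                  ┃▓┃            
     ┃█░▒░█┃                  ┃ ┃────────────
     ┃ █▒█▓┃                  ┃█┃            
     ┃   ░▓┃                  ┃▒┃nfiguration 
     ┃▒░▒█▒┃                  ┃▓┃nt: 30      
     ┗━━━━━┗━━━━━━━━━━━━━━━━━━┛━┛es: /var/log
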